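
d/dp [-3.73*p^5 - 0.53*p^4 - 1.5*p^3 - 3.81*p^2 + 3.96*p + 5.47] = -18.65*p^4 - 2.12*p^3 - 4.5*p^2 - 7.62*p + 3.96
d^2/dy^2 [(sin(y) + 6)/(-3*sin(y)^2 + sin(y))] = 3*(3*sin(y)^2 + 73*sin(y) - 24 - 106/sin(y) + 36/sin(y)^2 - 4/sin(y)^3)/(3*sin(y) - 1)^3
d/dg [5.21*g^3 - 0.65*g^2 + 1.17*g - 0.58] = 15.63*g^2 - 1.3*g + 1.17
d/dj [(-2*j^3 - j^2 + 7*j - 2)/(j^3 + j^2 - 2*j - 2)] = (-j^4 - 6*j^3 + 13*j^2 + 8*j - 18)/(j^6 + 2*j^5 - 3*j^4 - 8*j^3 + 8*j + 4)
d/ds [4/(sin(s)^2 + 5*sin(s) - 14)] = -4*(2*sin(s) + 5)*cos(s)/(sin(s)^2 + 5*sin(s) - 14)^2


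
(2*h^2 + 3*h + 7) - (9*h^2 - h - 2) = -7*h^2 + 4*h + 9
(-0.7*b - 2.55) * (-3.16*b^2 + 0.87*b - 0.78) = 2.212*b^3 + 7.449*b^2 - 1.6725*b + 1.989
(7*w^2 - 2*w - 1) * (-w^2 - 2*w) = -7*w^4 - 12*w^3 + 5*w^2 + 2*w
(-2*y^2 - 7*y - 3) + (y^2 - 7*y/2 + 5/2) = -y^2 - 21*y/2 - 1/2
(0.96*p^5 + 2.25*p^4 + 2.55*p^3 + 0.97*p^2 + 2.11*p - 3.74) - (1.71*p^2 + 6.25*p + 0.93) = 0.96*p^5 + 2.25*p^4 + 2.55*p^3 - 0.74*p^2 - 4.14*p - 4.67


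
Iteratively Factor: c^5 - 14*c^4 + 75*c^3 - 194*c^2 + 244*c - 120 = (c - 3)*(c^4 - 11*c^3 + 42*c^2 - 68*c + 40) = (c - 3)*(c - 2)*(c^3 - 9*c^2 + 24*c - 20) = (c - 3)*(c - 2)^2*(c^2 - 7*c + 10) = (c - 5)*(c - 3)*(c - 2)^2*(c - 2)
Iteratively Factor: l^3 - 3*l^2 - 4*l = (l)*(l^2 - 3*l - 4) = l*(l + 1)*(l - 4)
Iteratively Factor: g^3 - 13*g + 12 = (g + 4)*(g^2 - 4*g + 3) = (g - 1)*(g + 4)*(g - 3)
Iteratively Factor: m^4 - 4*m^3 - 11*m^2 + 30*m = (m + 3)*(m^3 - 7*m^2 + 10*m) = m*(m + 3)*(m^2 - 7*m + 10) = m*(m - 5)*(m + 3)*(m - 2)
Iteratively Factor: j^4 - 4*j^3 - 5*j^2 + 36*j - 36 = (j - 3)*(j^3 - j^2 - 8*j + 12) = (j - 3)*(j - 2)*(j^2 + j - 6) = (j - 3)*(j - 2)^2*(j + 3)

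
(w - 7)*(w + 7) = w^2 - 49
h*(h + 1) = h^2 + h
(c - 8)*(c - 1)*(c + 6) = c^3 - 3*c^2 - 46*c + 48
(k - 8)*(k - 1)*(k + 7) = k^3 - 2*k^2 - 55*k + 56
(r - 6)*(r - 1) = r^2 - 7*r + 6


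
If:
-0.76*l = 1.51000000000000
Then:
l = -1.99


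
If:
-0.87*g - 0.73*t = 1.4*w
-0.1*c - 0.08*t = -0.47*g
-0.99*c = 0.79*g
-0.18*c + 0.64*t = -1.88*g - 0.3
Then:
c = 0.04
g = -0.05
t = -0.32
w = 0.20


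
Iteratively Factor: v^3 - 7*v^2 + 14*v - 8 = (v - 4)*(v^2 - 3*v + 2) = (v - 4)*(v - 1)*(v - 2)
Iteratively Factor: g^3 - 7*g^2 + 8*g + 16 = (g - 4)*(g^2 - 3*g - 4) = (g - 4)*(g + 1)*(g - 4)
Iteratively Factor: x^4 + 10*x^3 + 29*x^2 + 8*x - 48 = (x + 3)*(x^3 + 7*x^2 + 8*x - 16) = (x + 3)*(x + 4)*(x^2 + 3*x - 4) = (x + 3)*(x + 4)^2*(x - 1)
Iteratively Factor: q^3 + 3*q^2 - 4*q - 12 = (q + 2)*(q^2 + q - 6) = (q - 2)*(q + 2)*(q + 3)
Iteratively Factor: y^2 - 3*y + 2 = (y - 2)*(y - 1)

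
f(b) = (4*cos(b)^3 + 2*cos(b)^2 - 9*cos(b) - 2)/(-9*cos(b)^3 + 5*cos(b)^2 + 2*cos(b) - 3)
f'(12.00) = -3.22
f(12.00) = 1.83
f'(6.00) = -1.36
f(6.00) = 1.18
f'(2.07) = -9.44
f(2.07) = -1.28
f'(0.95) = 0.58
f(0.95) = 3.01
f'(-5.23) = -2.35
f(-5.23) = 2.92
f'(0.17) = 0.77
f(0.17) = 1.06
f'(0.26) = 1.24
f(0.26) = 1.15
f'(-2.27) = 1236.24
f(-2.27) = 19.38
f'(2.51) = -4.70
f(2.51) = 1.32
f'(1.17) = -4.66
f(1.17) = 2.49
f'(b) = (-27*sin(b)*cos(b)^2 + 10*sin(b)*cos(b) + 2*sin(b))*(4*cos(b)^3 + 2*cos(b)^2 - 9*cos(b) - 2)/(-9*cos(b)^3 + 5*cos(b)^2 + 2*cos(b) - 3)^2 + (-12*sin(b)*cos(b)^2 - 4*sin(b)*cos(b) + 9*sin(b))/(-9*cos(b)^3 + 5*cos(b)^2 + 2*cos(b) - 3)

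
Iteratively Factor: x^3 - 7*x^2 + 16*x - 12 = (x - 3)*(x^2 - 4*x + 4) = (x - 3)*(x - 2)*(x - 2)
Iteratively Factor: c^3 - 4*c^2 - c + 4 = (c + 1)*(c^2 - 5*c + 4) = (c - 4)*(c + 1)*(c - 1)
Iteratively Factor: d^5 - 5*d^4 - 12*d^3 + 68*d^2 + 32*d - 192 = (d - 2)*(d^4 - 3*d^3 - 18*d^2 + 32*d + 96) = (d - 2)*(d + 3)*(d^3 - 6*d^2 + 32) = (d - 4)*(d - 2)*(d + 3)*(d^2 - 2*d - 8) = (d - 4)^2*(d - 2)*(d + 3)*(d + 2)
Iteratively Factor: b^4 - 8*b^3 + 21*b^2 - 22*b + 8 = (b - 4)*(b^3 - 4*b^2 + 5*b - 2) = (b - 4)*(b - 2)*(b^2 - 2*b + 1) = (b - 4)*(b - 2)*(b - 1)*(b - 1)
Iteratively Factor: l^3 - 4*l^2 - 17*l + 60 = (l - 5)*(l^2 + l - 12) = (l - 5)*(l + 4)*(l - 3)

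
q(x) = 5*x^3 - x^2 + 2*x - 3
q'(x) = 15*x^2 - 2*x + 2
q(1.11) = 4.83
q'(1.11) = 18.26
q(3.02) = 131.64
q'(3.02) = 132.77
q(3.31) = 173.99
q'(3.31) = 159.72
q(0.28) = -2.41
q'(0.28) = 2.62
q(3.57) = 218.89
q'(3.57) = 186.03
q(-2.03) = -53.01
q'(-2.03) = 67.87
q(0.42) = -1.97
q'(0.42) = 3.81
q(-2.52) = -94.41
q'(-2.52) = 102.30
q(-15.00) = -17133.00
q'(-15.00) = 3407.00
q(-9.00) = -3747.00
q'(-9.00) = 1235.00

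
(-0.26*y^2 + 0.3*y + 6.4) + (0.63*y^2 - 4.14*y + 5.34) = 0.37*y^2 - 3.84*y + 11.74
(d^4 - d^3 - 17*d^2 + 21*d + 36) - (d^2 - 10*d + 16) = d^4 - d^3 - 18*d^2 + 31*d + 20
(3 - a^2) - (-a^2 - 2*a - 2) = 2*a + 5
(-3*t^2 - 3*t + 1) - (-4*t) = -3*t^2 + t + 1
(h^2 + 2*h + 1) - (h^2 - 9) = 2*h + 10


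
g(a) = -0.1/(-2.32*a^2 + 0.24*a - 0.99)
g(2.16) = 0.01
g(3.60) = 0.00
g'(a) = -0.1*(4.64*a - 0.24)/(-2.32*a^2 + 0.24*a - 0.99)^2 = (0.024 - 0.464*a)/(2.32*a^2 - 0.24*a + 0.99)^2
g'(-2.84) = 0.00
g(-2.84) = 0.00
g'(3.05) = -0.00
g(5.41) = 0.00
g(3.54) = 0.00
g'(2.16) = -0.01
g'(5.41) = -0.00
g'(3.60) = -0.00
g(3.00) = 0.00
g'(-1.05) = 0.04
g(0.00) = 0.10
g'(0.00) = 0.02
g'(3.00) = -0.00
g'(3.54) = -0.00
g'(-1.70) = 0.01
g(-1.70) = 0.01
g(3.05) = 0.00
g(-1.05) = 0.03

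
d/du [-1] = 0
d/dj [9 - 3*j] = -3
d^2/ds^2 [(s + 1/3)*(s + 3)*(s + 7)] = 6*s + 62/3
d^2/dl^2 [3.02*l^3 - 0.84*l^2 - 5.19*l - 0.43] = 18.12*l - 1.68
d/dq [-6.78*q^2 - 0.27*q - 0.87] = -13.56*q - 0.27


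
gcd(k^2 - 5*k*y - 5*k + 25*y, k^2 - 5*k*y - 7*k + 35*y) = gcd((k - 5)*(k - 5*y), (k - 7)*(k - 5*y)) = -k + 5*y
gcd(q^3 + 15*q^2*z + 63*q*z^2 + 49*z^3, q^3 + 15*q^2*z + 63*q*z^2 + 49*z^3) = q^3 + 15*q^2*z + 63*q*z^2 + 49*z^3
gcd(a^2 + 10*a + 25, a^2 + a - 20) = a + 5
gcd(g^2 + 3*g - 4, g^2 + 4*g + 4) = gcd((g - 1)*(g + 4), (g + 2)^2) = 1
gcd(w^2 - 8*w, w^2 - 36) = 1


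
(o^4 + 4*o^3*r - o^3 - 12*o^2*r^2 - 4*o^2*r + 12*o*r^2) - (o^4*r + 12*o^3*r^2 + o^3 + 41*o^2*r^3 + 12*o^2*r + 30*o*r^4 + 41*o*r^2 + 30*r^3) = -o^4*r + o^4 - 12*o^3*r^2 + 4*o^3*r - 2*o^3 - 41*o^2*r^3 - 12*o^2*r^2 - 16*o^2*r - 30*o*r^4 - 29*o*r^2 - 30*r^3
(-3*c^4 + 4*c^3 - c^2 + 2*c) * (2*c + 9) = -6*c^5 - 19*c^4 + 34*c^3 - 5*c^2 + 18*c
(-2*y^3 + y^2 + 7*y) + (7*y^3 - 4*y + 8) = 5*y^3 + y^2 + 3*y + 8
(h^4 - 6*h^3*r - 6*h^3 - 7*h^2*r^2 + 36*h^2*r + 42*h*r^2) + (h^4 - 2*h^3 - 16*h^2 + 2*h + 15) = 2*h^4 - 6*h^3*r - 8*h^3 - 7*h^2*r^2 + 36*h^2*r - 16*h^2 + 42*h*r^2 + 2*h + 15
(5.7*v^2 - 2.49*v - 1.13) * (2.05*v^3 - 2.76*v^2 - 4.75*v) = 11.685*v^5 - 20.8365*v^4 - 22.5191*v^3 + 14.9463*v^2 + 5.3675*v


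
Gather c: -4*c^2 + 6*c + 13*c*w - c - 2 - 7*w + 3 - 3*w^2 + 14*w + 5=-4*c^2 + c*(13*w + 5) - 3*w^2 + 7*w + 6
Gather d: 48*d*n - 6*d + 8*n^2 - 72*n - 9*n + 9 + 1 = d*(48*n - 6) + 8*n^2 - 81*n + 10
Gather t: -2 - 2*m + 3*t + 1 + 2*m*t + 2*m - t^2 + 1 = -t^2 + t*(2*m + 3)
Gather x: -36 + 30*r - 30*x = 30*r - 30*x - 36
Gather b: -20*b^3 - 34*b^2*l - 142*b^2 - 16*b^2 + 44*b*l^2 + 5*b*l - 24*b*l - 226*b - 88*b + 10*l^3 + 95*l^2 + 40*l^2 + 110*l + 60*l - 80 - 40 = -20*b^3 + b^2*(-34*l - 158) + b*(44*l^2 - 19*l - 314) + 10*l^3 + 135*l^2 + 170*l - 120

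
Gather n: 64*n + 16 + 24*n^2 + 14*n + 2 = 24*n^2 + 78*n + 18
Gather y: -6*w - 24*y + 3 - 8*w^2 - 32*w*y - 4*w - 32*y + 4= -8*w^2 - 10*w + y*(-32*w - 56) + 7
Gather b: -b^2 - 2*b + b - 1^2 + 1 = -b^2 - b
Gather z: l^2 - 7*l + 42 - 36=l^2 - 7*l + 6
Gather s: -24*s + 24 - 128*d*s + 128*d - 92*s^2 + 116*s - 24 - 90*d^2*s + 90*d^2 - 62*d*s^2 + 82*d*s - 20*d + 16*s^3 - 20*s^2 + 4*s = 90*d^2 + 108*d + 16*s^3 + s^2*(-62*d - 112) + s*(-90*d^2 - 46*d + 96)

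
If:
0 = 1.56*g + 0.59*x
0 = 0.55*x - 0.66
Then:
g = -0.45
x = 1.20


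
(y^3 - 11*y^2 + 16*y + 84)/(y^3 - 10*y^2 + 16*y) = (y^3 - 11*y^2 + 16*y + 84)/(y*(y^2 - 10*y + 16))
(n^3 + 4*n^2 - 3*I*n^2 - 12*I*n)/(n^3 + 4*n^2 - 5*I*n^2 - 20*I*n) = (n - 3*I)/(n - 5*I)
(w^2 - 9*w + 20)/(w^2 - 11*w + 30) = (w - 4)/(w - 6)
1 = 1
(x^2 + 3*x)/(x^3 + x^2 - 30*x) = (x + 3)/(x^2 + x - 30)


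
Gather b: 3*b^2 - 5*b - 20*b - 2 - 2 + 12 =3*b^2 - 25*b + 8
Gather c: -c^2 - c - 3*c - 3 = -c^2 - 4*c - 3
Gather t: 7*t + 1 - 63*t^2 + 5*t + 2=-63*t^2 + 12*t + 3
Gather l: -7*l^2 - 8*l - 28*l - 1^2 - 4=-7*l^2 - 36*l - 5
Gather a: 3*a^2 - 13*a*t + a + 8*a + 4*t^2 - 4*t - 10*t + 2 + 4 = 3*a^2 + a*(9 - 13*t) + 4*t^2 - 14*t + 6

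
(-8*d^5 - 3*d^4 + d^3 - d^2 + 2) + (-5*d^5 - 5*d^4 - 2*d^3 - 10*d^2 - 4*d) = -13*d^5 - 8*d^4 - d^3 - 11*d^2 - 4*d + 2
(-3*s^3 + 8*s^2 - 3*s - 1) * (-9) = 27*s^3 - 72*s^2 + 27*s + 9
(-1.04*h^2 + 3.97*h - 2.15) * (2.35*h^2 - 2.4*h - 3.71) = -2.444*h^4 + 11.8255*h^3 - 10.7221*h^2 - 9.5687*h + 7.9765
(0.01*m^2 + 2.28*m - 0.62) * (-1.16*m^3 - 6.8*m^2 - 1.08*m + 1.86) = -0.0116*m^5 - 2.7128*m^4 - 14.7956*m^3 + 1.7722*m^2 + 4.9104*m - 1.1532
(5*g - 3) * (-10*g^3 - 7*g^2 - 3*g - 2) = -50*g^4 - 5*g^3 + 6*g^2 - g + 6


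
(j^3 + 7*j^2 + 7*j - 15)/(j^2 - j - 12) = (j^2 + 4*j - 5)/(j - 4)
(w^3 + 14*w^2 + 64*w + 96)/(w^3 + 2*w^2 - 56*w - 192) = (w + 4)/(w - 8)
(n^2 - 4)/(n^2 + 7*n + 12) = (n^2 - 4)/(n^2 + 7*n + 12)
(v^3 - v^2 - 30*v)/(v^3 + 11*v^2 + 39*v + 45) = v*(v - 6)/(v^2 + 6*v + 9)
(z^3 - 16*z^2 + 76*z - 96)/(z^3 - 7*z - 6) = (-z^3 + 16*z^2 - 76*z + 96)/(-z^3 + 7*z + 6)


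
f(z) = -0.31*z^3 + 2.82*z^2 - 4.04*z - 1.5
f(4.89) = 9.93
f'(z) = -0.93*z^2 + 5.64*z - 4.04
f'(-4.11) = -42.93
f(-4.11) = 84.26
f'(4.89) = 1.30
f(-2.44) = 29.65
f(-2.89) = 41.21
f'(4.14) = 3.37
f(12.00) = -179.58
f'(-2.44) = -23.34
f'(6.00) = -3.68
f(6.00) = 8.82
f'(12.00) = -70.28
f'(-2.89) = -28.11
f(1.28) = -2.70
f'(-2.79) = -27.01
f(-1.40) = 10.53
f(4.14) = 8.11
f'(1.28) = 1.66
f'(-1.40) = -13.76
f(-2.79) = 38.46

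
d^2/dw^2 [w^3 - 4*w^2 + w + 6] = 6*w - 8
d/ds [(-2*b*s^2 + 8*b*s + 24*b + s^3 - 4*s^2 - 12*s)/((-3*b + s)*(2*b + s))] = (24*b^3*s - 48*b^3 - 16*b^2*s^2 + 48*b^2*s + 96*b^2 - 2*b*s^3 - 4*b*s^2 - 48*b*s + s^4 + 12*s^2)/(36*b^4 + 12*b^3*s - 11*b^2*s^2 - 2*b*s^3 + s^4)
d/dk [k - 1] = 1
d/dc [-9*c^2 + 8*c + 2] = 8 - 18*c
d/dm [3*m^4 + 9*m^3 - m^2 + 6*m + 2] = 12*m^3 + 27*m^2 - 2*m + 6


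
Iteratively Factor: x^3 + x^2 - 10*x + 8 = (x - 1)*(x^2 + 2*x - 8) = (x - 1)*(x + 4)*(x - 2)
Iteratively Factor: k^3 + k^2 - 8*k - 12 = (k - 3)*(k^2 + 4*k + 4) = (k - 3)*(k + 2)*(k + 2)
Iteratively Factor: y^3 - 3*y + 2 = (y - 1)*(y^2 + y - 2) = (y - 1)*(y + 2)*(y - 1)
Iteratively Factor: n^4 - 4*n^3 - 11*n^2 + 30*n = (n - 2)*(n^3 - 2*n^2 - 15*n) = (n - 2)*(n + 3)*(n^2 - 5*n) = n*(n - 2)*(n + 3)*(n - 5)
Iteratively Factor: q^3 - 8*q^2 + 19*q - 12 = (q - 4)*(q^2 - 4*q + 3) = (q - 4)*(q - 1)*(q - 3)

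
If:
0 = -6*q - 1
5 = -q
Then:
No Solution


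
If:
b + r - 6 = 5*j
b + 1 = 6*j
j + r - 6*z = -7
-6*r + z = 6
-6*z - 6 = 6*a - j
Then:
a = -223/108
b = 134/3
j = 137/18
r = -11/18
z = 7/3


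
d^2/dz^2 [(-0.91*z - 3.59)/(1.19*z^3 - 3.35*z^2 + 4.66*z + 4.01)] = (-7.731906*z^5 - 39.239298*z^4 + 218.652238*z^3 - 309.071418*z^2 + 365.700756*z - 218.360926)/(1.685159*z^9 - 14.231805*z^8 + 59.861403*z^7 - 132.022232*z^6 + 138.500052*z^5 + 50.1872189999999*z^4 - 217.000007*z^3 + 99.633663*z^2 + 224.799798*z + 64.481201)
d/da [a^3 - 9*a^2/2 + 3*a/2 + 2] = 3*a^2 - 9*a + 3/2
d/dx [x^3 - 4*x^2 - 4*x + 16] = 3*x^2 - 8*x - 4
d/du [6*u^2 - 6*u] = 12*u - 6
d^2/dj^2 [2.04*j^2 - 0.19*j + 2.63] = 4.08000000000000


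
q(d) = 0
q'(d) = 0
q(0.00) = 0.00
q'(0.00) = 0.00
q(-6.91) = 0.00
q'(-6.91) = 0.00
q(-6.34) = 0.00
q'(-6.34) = 0.00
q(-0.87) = 0.00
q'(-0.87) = 0.00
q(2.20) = 0.00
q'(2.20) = 0.00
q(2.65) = 0.00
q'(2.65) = 0.00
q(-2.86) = 0.00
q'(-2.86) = 0.00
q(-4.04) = 0.00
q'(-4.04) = 0.00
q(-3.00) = 0.00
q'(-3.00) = 0.00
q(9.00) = 0.00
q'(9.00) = 0.00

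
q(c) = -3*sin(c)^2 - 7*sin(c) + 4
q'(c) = -6*sin(c)*cos(c) - 7*cos(c)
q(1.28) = -5.46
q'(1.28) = -3.66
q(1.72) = -5.86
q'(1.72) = 1.92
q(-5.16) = -4.75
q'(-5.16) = -5.37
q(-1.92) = 7.93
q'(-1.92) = 0.47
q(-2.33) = 7.50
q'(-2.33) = 1.82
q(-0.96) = 7.72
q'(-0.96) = -1.20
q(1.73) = -5.84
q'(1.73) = 2.05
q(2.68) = 0.29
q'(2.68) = 8.66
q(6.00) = 5.72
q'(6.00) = -5.11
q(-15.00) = 7.28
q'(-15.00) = 2.35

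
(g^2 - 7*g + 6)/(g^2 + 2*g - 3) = (g - 6)/(g + 3)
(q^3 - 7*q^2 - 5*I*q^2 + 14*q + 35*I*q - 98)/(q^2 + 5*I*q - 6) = (q^2 - 7*q*(1 + I) + 49*I)/(q + 3*I)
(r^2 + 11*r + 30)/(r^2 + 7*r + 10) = (r + 6)/(r + 2)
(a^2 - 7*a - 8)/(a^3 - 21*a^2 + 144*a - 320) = (a + 1)/(a^2 - 13*a + 40)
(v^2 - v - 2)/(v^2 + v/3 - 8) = 3*(v^2 - v - 2)/(3*v^2 + v - 24)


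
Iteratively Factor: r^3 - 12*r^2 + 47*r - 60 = (r - 4)*(r^2 - 8*r + 15) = (r - 5)*(r - 4)*(r - 3)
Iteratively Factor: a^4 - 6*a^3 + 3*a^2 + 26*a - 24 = (a - 3)*(a^3 - 3*a^2 - 6*a + 8) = (a - 3)*(a + 2)*(a^2 - 5*a + 4) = (a - 4)*(a - 3)*(a + 2)*(a - 1)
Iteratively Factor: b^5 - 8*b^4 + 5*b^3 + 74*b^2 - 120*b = (b)*(b^4 - 8*b^3 + 5*b^2 + 74*b - 120) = b*(b - 2)*(b^3 - 6*b^2 - 7*b + 60) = b*(b - 4)*(b - 2)*(b^2 - 2*b - 15) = b*(b - 4)*(b - 2)*(b + 3)*(b - 5)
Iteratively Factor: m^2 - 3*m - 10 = (m + 2)*(m - 5)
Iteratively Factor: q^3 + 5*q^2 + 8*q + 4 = (q + 2)*(q^2 + 3*q + 2) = (q + 2)^2*(q + 1)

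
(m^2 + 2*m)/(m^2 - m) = (m + 2)/(m - 1)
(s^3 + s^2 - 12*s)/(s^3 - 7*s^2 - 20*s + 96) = s/(s - 8)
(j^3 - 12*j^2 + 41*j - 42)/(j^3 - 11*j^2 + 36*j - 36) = (j - 7)/(j - 6)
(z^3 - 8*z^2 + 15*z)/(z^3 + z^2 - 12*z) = (z - 5)/(z + 4)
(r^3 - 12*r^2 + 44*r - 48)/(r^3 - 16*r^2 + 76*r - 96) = (r - 4)/(r - 8)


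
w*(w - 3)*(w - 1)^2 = w^4 - 5*w^3 + 7*w^2 - 3*w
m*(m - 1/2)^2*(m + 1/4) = m^4 - 3*m^3/4 + m/16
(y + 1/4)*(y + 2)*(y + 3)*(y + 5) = y^4 + 41*y^3/4 + 67*y^2/2 + 151*y/4 + 15/2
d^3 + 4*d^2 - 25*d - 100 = (d - 5)*(d + 4)*(d + 5)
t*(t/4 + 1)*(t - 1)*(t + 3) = t^4/4 + 3*t^3/2 + 5*t^2/4 - 3*t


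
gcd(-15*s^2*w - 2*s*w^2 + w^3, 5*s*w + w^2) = w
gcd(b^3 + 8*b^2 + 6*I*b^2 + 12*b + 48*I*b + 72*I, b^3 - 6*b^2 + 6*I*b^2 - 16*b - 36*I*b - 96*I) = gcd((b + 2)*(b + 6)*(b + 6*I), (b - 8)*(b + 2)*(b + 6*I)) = b^2 + b*(2 + 6*I) + 12*I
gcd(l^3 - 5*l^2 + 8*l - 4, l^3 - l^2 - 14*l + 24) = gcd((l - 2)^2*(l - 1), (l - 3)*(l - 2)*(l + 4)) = l - 2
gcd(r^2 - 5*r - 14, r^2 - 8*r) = 1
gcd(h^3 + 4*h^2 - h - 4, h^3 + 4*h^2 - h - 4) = h^3 + 4*h^2 - h - 4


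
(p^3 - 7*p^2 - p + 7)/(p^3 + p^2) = 1 - 8/p + 7/p^2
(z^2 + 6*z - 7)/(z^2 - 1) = (z + 7)/(z + 1)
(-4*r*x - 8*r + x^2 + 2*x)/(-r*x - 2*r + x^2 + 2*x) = (-4*r + x)/(-r + x)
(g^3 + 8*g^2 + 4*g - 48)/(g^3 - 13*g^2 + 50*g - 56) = (g^2 + 10*g + 24)/(g^2 - 11*g + 28)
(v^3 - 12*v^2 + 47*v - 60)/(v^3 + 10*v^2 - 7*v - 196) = (v^2 - 8*v + 15)/(v^2 + 14*v + 49)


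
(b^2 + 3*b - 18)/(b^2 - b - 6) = (b + 6)/(b + 2)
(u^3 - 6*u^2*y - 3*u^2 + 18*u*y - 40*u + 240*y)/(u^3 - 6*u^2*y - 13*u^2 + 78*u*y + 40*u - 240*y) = (u + 5)/(u - 5)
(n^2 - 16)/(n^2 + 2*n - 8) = (n - 4)/(n - 2)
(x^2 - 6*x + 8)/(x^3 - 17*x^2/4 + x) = 4*(x - 2)/(x*(4*x - 1))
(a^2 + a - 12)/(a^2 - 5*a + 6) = (a + 4)/(a - 2)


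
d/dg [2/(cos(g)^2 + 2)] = 8*sin(2*g)/(cos(2*g) + 5)^2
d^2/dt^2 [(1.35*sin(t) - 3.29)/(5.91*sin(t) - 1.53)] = (102.706344*sin(t)^2 + 26.588952*sin(t) - 205.412688)/(206.425071*sin(t)^3 - 160.319979*sin(t)^2 + 41.504157*sin(t) - 3.581577)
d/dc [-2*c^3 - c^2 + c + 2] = -6*c^2 - 2*c + 1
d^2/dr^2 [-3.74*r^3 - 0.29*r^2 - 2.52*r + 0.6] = -22.44*r - 0.58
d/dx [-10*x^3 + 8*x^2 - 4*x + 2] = -30*x^2 + 16*x - 4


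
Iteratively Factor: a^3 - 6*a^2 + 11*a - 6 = (a - 3)*(a^2 - 3*a + 2) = (a - 3)*(a - 1)*(a - 2)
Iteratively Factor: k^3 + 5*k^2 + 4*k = (k + 1)*(k^2 + 4*k) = k*(k + 1)*(k + 4)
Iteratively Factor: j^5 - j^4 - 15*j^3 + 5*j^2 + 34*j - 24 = (j + 2)*(j^4 - 3*j^3 - 9*j^2 + 23*j - 12) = (j - 1)*(j + 2)*(j^3 - 2*j^2 - 11*j + 12) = (j - 4)*(j - 1)*(j + 2)*(j^2 + 2*j - 3) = (j - 4)*(j - 1)^2*(j + 2)*(j + 3)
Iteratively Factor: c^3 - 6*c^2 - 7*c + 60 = (c - 5)*(c^2 - c - 12) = (c - 5)*(c - 4)*(c + 3)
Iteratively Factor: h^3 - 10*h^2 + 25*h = (h - 5)*(h^2 - 5*h) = h*(h - 5)*(h - 5)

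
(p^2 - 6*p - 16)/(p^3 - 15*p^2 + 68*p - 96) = (p + 2)/(p^2 - 7*p + 12)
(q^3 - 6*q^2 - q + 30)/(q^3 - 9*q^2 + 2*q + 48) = (q - 5)/(q - 8)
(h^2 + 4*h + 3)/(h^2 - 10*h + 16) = (h^2 + 4*h + 3)/(h^2 - 10*h + 16)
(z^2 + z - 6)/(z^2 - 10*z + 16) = (z + 3)/(z - 8)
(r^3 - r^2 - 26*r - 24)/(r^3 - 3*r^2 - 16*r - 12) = (r + 4)/(r + 2)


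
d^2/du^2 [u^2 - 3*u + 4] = 2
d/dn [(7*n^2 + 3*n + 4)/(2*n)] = 7/2 - 2/n^2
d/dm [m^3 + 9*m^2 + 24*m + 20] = 3*m^2 + 18*m + 24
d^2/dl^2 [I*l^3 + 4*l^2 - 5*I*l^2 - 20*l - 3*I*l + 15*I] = 6*I*l + 8 - 10*I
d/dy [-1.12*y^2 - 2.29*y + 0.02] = -2.24*y - 2.29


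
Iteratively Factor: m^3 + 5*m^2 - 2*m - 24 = (m + 4)*(m^2 + m - 6) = (m - 2)*(m + 4)*(m + 3)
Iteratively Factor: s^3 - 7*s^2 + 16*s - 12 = (s - 2)*(s^2 - 5*s + 6) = (s - 3)*(s - 2)*(s - 2)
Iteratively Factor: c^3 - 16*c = (c + 4)*(c^2 - 4*c) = c*(c + 4)*(c - 4)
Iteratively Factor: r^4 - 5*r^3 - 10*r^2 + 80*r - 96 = (r - 4)*(r^3 - r^2 - 14*r + 24) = (r - 4)*(r + 4)*(r^2 - 5*r + 6) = (r - 4)*(r - 2)*(r + 4)*(r - 3)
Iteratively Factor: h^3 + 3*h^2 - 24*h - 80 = (h - 5)*(h^2 + 8*h + 16) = (h - 5)*(h + 4)*(h + 4)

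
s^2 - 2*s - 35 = (s - 7)*(s + 5)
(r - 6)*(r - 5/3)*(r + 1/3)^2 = r^4 - 7*r^3 + 5*r^2 + 157*r/27 + 10/9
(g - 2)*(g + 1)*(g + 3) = g^3 + 2*g^2 - 5*g - 6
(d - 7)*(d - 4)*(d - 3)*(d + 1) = d^4 - 13*d^3 + 47*d^2 - 23*d - 84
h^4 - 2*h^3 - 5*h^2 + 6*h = h*(h - 3)*(h - 1)*(h + 2)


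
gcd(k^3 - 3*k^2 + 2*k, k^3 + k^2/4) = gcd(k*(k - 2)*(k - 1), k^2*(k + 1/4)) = k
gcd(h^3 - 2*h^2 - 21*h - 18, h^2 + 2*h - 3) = h + 3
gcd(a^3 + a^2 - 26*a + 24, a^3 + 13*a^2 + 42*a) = a + 6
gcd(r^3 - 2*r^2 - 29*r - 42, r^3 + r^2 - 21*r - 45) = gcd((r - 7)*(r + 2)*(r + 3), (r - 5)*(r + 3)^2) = r + 3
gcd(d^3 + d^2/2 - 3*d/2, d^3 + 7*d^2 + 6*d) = d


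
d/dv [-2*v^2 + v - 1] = 1 - 4*v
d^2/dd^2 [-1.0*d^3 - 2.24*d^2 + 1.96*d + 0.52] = -6.0*d - 4.48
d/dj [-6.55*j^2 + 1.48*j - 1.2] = 1.48 - 13.1*j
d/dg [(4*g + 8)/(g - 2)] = -16/(g - 2)^2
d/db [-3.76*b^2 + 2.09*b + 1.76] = 2.09 - 7.52*b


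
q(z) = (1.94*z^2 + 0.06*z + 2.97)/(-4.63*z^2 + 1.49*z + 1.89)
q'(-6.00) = -0.00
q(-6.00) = -0.42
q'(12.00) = 0.00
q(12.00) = -0.44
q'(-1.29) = -0.73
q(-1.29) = -0.79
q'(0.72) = 70.81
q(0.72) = 7.14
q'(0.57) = 10.87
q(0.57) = 2.94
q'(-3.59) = -0.02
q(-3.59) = -0.44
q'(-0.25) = -8.50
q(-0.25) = 2.50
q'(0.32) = 2.00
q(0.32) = 1.68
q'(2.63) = 0.16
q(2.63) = -0.63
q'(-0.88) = -3.60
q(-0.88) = -1.47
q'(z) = (3.88*z + 0.06)/(-4.63*z^2 + 1.49*z + 1.89) + (9.26*z - 1.49)*(1.94*z^2 + 0.06*z + 2.97)/(-4.63*z^2 + 1.49*z + 1.89)^2 = (3.1684*z^2 + 34.8354*z - 4.3119)/(21.4369*z^4 - 13.7974*z^3 - 15.2813*z^2 + 5.6322*z + 3.5721)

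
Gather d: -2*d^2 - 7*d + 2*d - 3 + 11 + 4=-2*d^2 - 5*d + 12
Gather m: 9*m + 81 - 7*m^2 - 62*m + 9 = -7*m^2 - 53*m + 90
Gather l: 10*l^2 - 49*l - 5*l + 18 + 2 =10*l^2 - 54*l + 20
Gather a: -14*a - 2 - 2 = -14*a - 4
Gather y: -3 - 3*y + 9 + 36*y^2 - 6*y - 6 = 36*y^2 - 9*y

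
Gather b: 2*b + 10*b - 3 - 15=12*b - 18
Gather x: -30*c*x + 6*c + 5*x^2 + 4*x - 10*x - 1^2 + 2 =6*c + 5*x^2 + x*(-30*c - 6) + 1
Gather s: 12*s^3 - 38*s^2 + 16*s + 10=12*s^3 - 38*s^2 + 16*s + 10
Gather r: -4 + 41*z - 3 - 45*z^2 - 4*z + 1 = -45*z^2 + 37*z - 6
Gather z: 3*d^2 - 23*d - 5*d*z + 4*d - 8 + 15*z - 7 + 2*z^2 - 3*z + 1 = 3*d^2 - 19*d + 2*z^2 + z*(12 - 5*d) - 14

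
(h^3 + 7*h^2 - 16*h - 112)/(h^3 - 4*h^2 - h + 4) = (h^2 + 11*h + 28)/(h^2 - 1)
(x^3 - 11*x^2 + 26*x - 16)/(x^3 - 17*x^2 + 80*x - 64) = (x - 2)/(x - 8)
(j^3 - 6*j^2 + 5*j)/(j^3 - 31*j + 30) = j/(j + 6)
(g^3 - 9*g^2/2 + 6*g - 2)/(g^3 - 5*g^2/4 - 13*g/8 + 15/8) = 4*(2*g^3 - 9*g^2 + 12*g - 4)/(8*g^3 - 10*g^2 - 13*g + 15)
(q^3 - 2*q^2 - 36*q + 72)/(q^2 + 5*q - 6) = (q^2 - 8*q + 12)/(q - 1)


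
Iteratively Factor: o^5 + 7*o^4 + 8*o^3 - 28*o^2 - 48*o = (o - 2)*(o^4 + 9*o^3 + 26*o^2 + 24*o) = (o - 2)*(o + 3)*(o^3 + 6*o^2 + 8*o) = (o - 2)*(o + 2)*(o + 3)*(o^2 + 4*o) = o*(o - 2)*(o + 2)*(o + 3)*(o + 4)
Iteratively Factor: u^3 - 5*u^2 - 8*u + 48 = (u - 4)*(u^2 - u - 12) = (u - 4)^2*(u + 3)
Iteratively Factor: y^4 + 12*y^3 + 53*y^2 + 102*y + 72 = (y + 2)*(y^3 + 10*y^2 + 33*y + 36) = (y + 2)*(y + 3)*(y^2 + 7*y + 12) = (y + 2)*(y + 3)*(y + 4)*(y + 3)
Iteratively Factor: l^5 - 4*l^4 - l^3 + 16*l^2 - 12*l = (l - 3)*(l^4 - l^3 - 4*l^2 + 4*l) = (l - 3)*(l + 2)*(l^3 - 3*l^2 + 2*l) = (l - 3)*(l - 1)*(l + 2)*(l^2 - 2*l) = l*(l - 3)*(l - 1)*(l + 2)*(l - 2)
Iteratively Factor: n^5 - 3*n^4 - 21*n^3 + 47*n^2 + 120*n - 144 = (n - 4)*(n^4 + n^3 - 17*n^2 - 21*n + 36) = (n - 4)*(n + 3)*(n^3 - 2*n^2 - 11*n + 12) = (n - 4)*(n + 3)^2*(n^2 - 5*n + 4) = (n - 4)*(n - 1)*(n + 3)^2*(n - 4)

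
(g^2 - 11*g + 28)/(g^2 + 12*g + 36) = (g^2 - 11*g + 28)/(g^2 + 12*g + 36)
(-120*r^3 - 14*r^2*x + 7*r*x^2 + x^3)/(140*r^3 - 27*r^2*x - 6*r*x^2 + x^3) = (6*r + x)/(-7*r + x)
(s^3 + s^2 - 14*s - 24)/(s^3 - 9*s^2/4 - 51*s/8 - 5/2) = 8*(s^2 + 5*s + 6)/(8*s^2 + 14*s + 5)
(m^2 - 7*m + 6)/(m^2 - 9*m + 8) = (m - 6)/(m - 8)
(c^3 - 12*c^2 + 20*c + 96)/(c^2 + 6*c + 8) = (c^2 - 14*c + 48)/(c + 4)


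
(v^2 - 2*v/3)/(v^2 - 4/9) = 3*v/(3*v + 2)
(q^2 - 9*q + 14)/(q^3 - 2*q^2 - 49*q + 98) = 1/(q + 7)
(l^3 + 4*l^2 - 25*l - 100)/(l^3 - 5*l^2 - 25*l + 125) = (l + 4)/(l - 5)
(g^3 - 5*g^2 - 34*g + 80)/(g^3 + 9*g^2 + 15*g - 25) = (g^2 - 10*g + 16)/(g^2 + 4*g - 5)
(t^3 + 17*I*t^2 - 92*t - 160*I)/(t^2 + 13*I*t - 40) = t + 4*I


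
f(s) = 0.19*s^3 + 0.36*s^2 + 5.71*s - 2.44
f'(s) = 0.57*s^2 + 0.72*s + 5.71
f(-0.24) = -3.79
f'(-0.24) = 5.57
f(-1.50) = -10.84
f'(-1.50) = 5.91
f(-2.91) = -20.69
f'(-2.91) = 8.44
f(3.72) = 33.56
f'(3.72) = 16.28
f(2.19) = 13.79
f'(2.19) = 10.02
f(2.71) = 19.46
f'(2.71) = 11.85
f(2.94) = 22.29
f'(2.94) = 12.75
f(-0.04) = -2.67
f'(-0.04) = 5.68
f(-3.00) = -21.46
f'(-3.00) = 8.68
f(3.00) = 23.06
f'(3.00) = 13.00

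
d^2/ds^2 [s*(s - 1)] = 2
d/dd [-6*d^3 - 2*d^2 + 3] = 2*d*(-9*d - 2)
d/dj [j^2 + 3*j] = 2*j + 3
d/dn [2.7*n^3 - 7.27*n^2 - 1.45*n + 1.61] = 8.1*n^2 - 14.54*n - 1.45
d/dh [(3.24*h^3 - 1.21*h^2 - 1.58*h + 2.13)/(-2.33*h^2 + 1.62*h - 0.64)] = (-7.5492*h^4 + 10.4976*h^3 - 11.8624*h^2 + 11.4746*h - 2.4394)/(5.4289*h^4 - 7.5492*h^3 + 5.6068*h^2 - 2.0736*h + 0.4096)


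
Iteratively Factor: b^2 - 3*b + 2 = (b - 1)*(b - 2)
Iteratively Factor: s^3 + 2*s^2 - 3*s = (s)*(s^2 + 2*s - 3) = s*(s - 1)*(s + 3)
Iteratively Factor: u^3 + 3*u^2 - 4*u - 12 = (u + 2)*(u^2 + u - 6) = (u - 2)*(u + 2)*(u + 3)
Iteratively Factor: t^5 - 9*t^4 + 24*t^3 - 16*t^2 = (t)*(t^4 - 9*t^3 + 24*t^2 - 16*t) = t*(t - 1)*(t^3 - 8*t^2 + 16*t) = t*(t - 4)*(t - 1)*(t^2 - 4*t) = t*(t - 4)^2*(t - 1)*(t)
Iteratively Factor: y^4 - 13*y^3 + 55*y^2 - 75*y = (y - 5)*(y^3 - 8*y^2 + 15*y) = (y - 5)*(y - 3)*(y^2 - 5*y) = (y - 5)^2*(y - 3)*(y)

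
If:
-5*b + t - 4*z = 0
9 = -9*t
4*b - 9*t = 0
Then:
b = -9/4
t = -1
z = 41/16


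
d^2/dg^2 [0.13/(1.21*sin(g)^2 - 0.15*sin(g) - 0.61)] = (0.761332*sin(g)^4 - 0.070785*sin(g)^3 - 0.755261*sin(g)^2 + 0.129675*sin(g) - 0.197756)/(-1.21*sin(g)^2 + 0.15*sin(g) + 0.61)^3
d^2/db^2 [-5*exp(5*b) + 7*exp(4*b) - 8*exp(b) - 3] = (-125*exp(4*b) + 112*exp(3*b) - 8)*exp(b)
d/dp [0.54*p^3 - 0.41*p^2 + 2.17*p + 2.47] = 1.62*p^2 - 0.82*p + 2.17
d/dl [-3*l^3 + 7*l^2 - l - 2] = -9*l^2 + 14*l - 1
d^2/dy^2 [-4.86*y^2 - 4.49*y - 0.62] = -9.72000000000000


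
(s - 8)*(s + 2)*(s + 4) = s^3 - 2*s^2 - 40*s - 64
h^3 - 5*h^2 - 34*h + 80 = (h - 8)*(h - 2)*(h + 5)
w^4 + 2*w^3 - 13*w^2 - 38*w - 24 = (w - 4)*(w + 1)*(w + 2)*(w + 3)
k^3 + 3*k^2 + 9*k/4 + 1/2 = (k + 1/2)^2*(k + 2)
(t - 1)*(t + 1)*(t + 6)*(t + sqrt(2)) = t^4 + sqrt(2)*t^3 + 6*t^3 - t^2 + 6*sqrt(2)*t^2 - 6*t - sqrt(2)*t - 6*sqrt(2)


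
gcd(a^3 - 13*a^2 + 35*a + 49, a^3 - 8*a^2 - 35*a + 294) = a^2 - 14*a + 49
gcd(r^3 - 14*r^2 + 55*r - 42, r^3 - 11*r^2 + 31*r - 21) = r^2 - 8*r + 7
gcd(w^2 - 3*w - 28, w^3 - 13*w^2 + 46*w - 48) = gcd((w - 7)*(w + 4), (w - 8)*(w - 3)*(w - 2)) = 1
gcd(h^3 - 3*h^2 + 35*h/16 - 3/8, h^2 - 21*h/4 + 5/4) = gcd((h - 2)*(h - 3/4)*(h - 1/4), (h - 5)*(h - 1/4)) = h - 1/4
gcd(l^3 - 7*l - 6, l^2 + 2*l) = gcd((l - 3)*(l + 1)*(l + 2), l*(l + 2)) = l + 2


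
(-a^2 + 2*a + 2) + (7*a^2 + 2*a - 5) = 6*a^2 + 4*a - 3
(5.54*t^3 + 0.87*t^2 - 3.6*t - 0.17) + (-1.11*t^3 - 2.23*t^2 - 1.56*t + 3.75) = 4.43*t^3 - 1.36*t^2 - 5.16*t + 3.58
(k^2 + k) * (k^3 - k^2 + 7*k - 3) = k^5 + 6*k^3 + 4*k^2 - 3*k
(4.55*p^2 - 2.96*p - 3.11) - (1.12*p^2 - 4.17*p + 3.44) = 3.43*p^2 + 1.21*p - 6.55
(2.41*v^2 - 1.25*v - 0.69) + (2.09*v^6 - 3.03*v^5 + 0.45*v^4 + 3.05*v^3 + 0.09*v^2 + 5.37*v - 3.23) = 2.09*v^6 - 3.03*v^5 + 0.45*v^4 + 3.05*v^3 + 2.5*v^2 + 4.12*v - 3.92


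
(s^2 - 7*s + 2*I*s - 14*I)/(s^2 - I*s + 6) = (s - 7)/(s - 3*I)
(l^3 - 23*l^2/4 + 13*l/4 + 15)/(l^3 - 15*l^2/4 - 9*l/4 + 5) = (l - 3)/(l - 1)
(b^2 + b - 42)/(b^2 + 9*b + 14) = (b - 6)/(b + 2)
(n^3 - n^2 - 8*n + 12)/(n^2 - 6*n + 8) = (n^2 + n - 6)/(n - 4)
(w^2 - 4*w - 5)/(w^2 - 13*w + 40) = (w + 1)/(w - 8)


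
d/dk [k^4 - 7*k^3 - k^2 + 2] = k*(4*k^2 - 21*k - 2)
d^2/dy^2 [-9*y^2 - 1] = -18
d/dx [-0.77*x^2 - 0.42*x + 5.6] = -1.54*x - 0.42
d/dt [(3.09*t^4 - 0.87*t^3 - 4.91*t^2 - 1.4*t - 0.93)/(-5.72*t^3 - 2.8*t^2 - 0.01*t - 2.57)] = (-17.6748*t^6 - 17.304*t^5 - 25.7419*t^4 - 47.7638*t^3 - 13.122*t^2 + 20.0294*t + 3.5887)/(32.7184*t^6 + 32.032*t^5 + 7.9544*t^4 + 29.4568*t^3 + 14.3921*t^2 + 0.0514*t + 6.6049)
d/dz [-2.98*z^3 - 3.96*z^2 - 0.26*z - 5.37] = -8.94*z^2 - 7.92*z - 0.26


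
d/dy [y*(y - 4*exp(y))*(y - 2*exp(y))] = -6*y^2*exp(y) + 3*y^2 + 16*y*exp(2*y) - 12*y*exp(y) + 8*exp(2*y)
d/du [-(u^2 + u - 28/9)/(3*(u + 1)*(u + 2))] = 2*(-9*u^2 - 46*u - 51)/(27*(u^4 + 6*u^3 + 13*u^2 + 12*u + 4))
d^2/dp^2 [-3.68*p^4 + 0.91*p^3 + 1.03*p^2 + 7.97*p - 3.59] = -44.16*p^2 + 5.46*p + 2.06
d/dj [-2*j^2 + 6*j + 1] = 6 - 4*j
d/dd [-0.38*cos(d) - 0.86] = 0.38*sin(d)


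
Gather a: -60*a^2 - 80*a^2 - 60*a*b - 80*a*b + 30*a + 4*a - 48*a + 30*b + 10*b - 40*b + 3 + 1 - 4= -140*a^2 + a*(-140*b - 14)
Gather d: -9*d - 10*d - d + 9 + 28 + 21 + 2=60 - 20*d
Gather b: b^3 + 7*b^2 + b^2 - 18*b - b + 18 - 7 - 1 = b^3 + 8*b^2 - 19*b + 10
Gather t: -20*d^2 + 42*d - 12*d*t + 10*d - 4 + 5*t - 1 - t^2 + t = -20*d^2 + 52*d - t^2 + t*(6 - 12*d) - 5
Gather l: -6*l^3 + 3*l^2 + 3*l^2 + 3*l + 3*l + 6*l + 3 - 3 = -6*l^3 + 6*l^2 + 12*l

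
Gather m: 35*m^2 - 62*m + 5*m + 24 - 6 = 35*m^2 - 57*m + 18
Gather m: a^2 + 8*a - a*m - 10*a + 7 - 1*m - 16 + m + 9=a^2 - a*m - 2*a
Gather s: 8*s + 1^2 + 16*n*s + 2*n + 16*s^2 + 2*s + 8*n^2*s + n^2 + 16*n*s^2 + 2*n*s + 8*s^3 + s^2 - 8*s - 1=n^2 + 2*n + 8*s^3 + s^2*(16*n + 17) + s*(8*n^2 + 18*n + 2)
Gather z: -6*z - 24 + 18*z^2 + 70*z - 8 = 18*z^2 + 64*z - 32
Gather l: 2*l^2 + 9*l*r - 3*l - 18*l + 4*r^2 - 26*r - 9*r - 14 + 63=2*l^2 + l*(9*r - 21) + 4*r^2 - 35*r + 49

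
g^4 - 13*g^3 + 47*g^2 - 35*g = g*(g - 7)*(g - 5)*(g - 1)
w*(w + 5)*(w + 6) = w^3 + 11*w^2 + 30*w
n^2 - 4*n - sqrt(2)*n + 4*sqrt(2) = (n - 4)*(n - sqrt(2))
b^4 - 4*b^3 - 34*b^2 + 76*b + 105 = (b - 7)*(b - 3)*(b + 1)*(b + 5)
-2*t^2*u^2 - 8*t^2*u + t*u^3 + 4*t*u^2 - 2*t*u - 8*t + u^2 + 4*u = (-2*t + u)*(u + 4)*(t*u + 1)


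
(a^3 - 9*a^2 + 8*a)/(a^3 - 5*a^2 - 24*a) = (a - 1)/(a + 3)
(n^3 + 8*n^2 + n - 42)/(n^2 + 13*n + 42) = (n^2 + n - 6)/(n + 6)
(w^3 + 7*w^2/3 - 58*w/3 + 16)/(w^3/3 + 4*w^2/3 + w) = (3*w^3 + 7*w^2 - 58*w + 48)/(w*(w^2 + 4*w + 3))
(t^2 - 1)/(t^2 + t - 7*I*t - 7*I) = (t - 1)/(t - 7*I)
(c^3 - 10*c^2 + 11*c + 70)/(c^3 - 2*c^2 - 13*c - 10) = (c - 7)/(c + 1)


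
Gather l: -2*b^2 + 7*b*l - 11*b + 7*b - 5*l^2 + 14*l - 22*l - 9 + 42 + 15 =-2*b^2 - 4*b - 5*l^2 + l*(7*b - 8) + 48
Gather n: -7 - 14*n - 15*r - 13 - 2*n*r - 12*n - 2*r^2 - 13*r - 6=n*(-2*r - 26) - 2*r^2 - 28*r - 26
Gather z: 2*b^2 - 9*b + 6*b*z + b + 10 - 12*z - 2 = 2*b^2 - 8*b + z*(6*b - 12) + 8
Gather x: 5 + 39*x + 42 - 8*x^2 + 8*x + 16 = -8*x^2 + 47*x + 63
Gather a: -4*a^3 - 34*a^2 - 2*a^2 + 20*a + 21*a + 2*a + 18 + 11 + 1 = -4*a^3 - 36*a^2 + 43*a + 30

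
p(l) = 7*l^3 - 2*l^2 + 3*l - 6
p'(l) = 21*l^2 - 4*l + 3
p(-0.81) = -13.46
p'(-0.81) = 20.02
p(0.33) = -4.98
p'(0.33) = 3.97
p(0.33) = -4.98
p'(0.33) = 3.97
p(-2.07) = -82.87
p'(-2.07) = 101.26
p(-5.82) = -1471.17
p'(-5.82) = 737.60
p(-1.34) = -30.45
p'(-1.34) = 46.07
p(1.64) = 24.42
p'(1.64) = 52.92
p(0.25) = -5.27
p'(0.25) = 3.31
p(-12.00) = -12426.00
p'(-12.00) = 3075.00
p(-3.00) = -222.00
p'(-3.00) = 204.00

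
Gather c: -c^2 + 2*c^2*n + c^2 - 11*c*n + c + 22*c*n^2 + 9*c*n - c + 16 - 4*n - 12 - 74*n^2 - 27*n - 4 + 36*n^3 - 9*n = 2*c^2*n + c*(22*n^2 - 2*n) + 36*n^3 - 74*n^2 - 40*n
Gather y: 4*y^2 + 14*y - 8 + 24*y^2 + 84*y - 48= 28*y^2 + 98*y - 56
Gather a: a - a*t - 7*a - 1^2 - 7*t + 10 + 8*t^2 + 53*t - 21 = a*(-t - 6) + 8*t^2 + 46*t - 12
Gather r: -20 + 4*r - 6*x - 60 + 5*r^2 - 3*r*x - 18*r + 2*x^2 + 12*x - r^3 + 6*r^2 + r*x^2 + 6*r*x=-r^3 + 11*r^2 + r*(x^2 + 3*x - 14) + 2*x^2 + 6*x - 80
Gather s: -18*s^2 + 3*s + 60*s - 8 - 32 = -18*s^2 + 63*s - 40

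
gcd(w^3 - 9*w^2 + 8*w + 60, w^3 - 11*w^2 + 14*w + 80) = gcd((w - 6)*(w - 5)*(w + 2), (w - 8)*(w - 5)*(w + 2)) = w^2 - 3*w - 10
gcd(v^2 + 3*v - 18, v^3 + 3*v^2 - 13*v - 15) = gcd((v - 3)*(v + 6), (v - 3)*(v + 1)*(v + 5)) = v - 3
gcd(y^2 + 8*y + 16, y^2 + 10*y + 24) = y + 4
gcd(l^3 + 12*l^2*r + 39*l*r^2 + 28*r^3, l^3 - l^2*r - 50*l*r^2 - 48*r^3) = l + r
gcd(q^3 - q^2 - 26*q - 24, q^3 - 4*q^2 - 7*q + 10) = 1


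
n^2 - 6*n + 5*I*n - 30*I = (n - 6)*(n + 5*I)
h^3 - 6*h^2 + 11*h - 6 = (h - 3)*(h - 2)*(h - 1)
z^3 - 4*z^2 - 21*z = z*(z - 7)*(z + 3)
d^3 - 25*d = d*(d - 5)*(d + 5)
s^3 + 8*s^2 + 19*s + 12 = (s + 1)*(s + 3)*(s + 4)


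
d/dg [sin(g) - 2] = cos(g)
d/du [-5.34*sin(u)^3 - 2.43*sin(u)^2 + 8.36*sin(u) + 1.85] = (-16.02*sin(u)^2 - 4.86*sin(u) + 8.36)*cos(u)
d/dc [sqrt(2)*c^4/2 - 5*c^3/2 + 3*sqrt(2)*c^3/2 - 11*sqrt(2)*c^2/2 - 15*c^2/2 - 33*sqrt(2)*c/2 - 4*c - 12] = 2*sqrt(2)*c^3 - 15*c^2/2 + 9*sqrt(2)*c^2/2 - 11*sqrt(2)*c - 15*c - 33*sqrt(2)/2 - 4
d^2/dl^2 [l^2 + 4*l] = 2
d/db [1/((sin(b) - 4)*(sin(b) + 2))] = 2*(1 - sin(b))*cos(b)/((sin(b) - 4)^2*(sin(b) + 2)^2)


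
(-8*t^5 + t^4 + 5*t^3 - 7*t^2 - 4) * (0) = 0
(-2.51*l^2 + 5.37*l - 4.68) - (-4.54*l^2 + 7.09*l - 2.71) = 2.03*l^2 - 1.72*l - 1.97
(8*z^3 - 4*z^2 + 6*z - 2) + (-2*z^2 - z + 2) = 8*z^3 - 6*z^2 + 5*z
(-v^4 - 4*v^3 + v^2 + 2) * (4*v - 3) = -4*v^5 - 13*v^4 + 16*v^3 - 3*v^2 + 8*v - 6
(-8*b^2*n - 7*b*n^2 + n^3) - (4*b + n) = -8*b^2*n - 7*b*n^2 - 4*b + n^3 - n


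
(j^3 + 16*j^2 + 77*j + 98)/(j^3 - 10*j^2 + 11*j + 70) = (j^2 + 14*j + 49)/(j^2 - 12*j + 35)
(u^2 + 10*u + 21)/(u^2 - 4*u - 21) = (u + 7)/(u - 7)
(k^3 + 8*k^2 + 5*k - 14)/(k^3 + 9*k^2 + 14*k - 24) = (k^2 + 9*k + 14)/(k^2 + 10*k + 24)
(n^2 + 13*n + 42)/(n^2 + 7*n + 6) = (n + 7)/(n + 1)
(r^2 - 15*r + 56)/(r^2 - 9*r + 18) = (r^2 - 15*r + 56)/(r^2 - 9*r + 18)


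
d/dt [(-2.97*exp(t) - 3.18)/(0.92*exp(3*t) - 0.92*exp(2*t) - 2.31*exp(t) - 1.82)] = (5.4648*exp(3*t) + 6.0444*exp(2*t) - 5.8512*exp(t) - 1.9404)*exp(t)/(0.8464*exp(6*t) - 1.6928*exp(5*t) - 3.404*exp(4*t) + 0.9016*exp(3*t) + 8.6849*exp(2*t) + 8.4084*exp(t) + 3.3124)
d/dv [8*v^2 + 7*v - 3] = 16*v + 7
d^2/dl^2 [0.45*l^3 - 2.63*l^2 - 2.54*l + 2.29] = 2.7*l - 5.26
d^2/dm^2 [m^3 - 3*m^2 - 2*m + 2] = 6*m - 6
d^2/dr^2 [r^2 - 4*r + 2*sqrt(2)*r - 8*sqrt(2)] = 2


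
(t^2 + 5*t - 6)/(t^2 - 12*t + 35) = (t^2 + 5*t - 6)/(t^2 - 12*t + 35)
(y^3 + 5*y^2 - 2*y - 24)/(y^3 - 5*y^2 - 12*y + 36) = (y + 4)/(y - 6)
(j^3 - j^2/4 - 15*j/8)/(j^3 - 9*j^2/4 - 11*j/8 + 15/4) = j/(j - 2)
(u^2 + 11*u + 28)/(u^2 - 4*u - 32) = (u + 7)/(u - 8)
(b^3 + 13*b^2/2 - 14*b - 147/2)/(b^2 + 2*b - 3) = (2*b^2 + 7*b - 49)/(2*(b - 1))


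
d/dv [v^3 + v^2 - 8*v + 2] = 3*v^2 + 2*v - 8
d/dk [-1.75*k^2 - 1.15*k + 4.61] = -3.5*k - 1.15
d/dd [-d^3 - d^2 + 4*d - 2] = -3*d^2 - 2*d + 4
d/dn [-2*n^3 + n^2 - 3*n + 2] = -6*n^2 + 2*n - 3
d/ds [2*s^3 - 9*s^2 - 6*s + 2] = 6*s^2 - 18*s - 6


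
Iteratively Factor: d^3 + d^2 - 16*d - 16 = (d + 4)*(d^2 - 3*d - 4) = (d + 1)*(d + 4)*(d - 4)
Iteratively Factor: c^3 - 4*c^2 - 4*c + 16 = (c + 2)*(c^2 - 6*c + 8) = (c - 4)*(c + 2)*(c - 2)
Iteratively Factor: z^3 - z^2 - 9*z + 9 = (z + 3)*(z^2 - 4*z + 3) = (z - 3)*(z + 3)*(z - 1)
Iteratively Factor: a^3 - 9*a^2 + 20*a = (a - 5)*(a^2 - 4*a) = (a - 5)*(a - 4)*(a)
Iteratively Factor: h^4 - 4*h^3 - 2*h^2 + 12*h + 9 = (h - 3)*(h^3 - h^2 - 5*h - 3) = (h - 3)*(h + 1)*(h^2 - 2*h - 3) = (h - 3)*(h + 1)^2*(h - 3)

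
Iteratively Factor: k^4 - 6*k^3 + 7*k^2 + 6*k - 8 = (k - 2)*(k^3 - 4*k^2 - k + 4) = (k - 2)*(k + 1)*(k^2 - 5*k + 4) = (k - 2)*(k - 1)*(k + 1)*(k - 4)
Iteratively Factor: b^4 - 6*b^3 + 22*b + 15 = (b - 5)*(b^3 - b^2 - 5*b - 3) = (b - 5)*(b - 3)*(b^2 + 2*b + 1) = (b - 5)*(b - 3)*(b + 1)*(b + 1)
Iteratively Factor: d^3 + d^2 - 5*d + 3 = (d + 3)*(d^2 - 2*d + 1) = (d - 1)*(d + 3)*(d - 1)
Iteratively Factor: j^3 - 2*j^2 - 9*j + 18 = (j - 3)*(j^2 + j - 6) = (j - 3)*(j - 2)*(j + 3)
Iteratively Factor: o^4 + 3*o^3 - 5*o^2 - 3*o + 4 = (o + 4)*(o^3 - o^2 - o + 1) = (o - 1)*(o + 4)*(o^2 - 1) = (o - 1)*(o + 1)*(o + 4)*(o - 1)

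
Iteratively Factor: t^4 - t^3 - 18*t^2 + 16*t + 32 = (t - 4)*(t^3 + 3*t^2 - 6*t - 8) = (t - 4)*(t + 4)*(t^2 - t - 2) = (t - 4)*(t - 2)*(t + 4)*(t + 1)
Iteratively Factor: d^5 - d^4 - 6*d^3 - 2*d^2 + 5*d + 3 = (d - 1)*(d^4 - 6*d^2 - 8*d - 3) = (d - 1)*(d + 1)*(d^3 - d^2 - 5*d - 3) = (d - 1)*(d + 1)^2*(d^2 - 2*d - 3) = (d - 1)*(d + 1)^3*(d - 3)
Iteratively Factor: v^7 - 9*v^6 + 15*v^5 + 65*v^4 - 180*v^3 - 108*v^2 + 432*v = (v + 2)*(v^6 - 11*v^5 + 37*v^4 - 9*v^3 - 162*v^2 + 216*v) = v*(v + 2)*(v^5 - 11*v^4 + 37*v^3 - 9*v^2 - 162*v + 216) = v*(v - 3)*(v + 2)*(v^4 - 8*v^3 + 13*v^2 + 30*v - 72) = v*(v - 3)*(v + 2)^2*(v^3 - 10*v^2 + 33*v - 36) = v*(v - 4)*(v - 3)*(v + 2)^2*(v^2 - 6*v + 9) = v*(v - 4)*(v - 3)^2*(v + 2)^2*(v - 3)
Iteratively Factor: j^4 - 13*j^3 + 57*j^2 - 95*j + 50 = (j - 2)*(j^3 - 11*j^2 + 35*j - 25) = (j - 5)*(j - 2)*(j^2 - 6*j + 5) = (j - 5)*(j - 2)*(j - 1)*(j - 5)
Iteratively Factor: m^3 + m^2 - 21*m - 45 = (m + 3)*(m^2 - 2*m - 15) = (m + 3)^2*(m - 5)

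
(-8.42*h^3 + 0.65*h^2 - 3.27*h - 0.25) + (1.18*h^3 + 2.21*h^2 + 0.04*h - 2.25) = -7.24*h^3 + 2.86*h^2 - 3.23*h - 2.5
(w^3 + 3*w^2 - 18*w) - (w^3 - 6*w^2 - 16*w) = 9*w^2 - 2*w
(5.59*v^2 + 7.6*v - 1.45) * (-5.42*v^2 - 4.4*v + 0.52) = -30.2978*v^4 - 65.788*v^3 - 22.6742*v^2 + 10.332*v - 0.754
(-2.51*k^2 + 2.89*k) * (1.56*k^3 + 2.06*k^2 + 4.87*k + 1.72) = -3.9156*k^5 - 0.662199999999999*k^4 - 6.2703*k^3 + 9.7571*k^2 + 4.9708*k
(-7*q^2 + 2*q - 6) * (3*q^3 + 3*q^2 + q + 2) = -21*q^5 - 15*q^4 - 19*q^3 - 30*q^2 - 2*q - 12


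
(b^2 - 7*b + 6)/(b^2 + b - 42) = (b - 1)/(b + 7)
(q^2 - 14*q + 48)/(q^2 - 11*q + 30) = (q - 8)/(q - 5)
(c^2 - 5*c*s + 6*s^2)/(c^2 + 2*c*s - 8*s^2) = (c - 3*s)/(c + 4*s)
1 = 1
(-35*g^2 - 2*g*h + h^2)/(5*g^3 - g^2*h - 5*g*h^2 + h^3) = (-35*g^2 - 2*g*h + h^2)/(5*g^3 - g^2*h - 5*g*h^2 + h^3)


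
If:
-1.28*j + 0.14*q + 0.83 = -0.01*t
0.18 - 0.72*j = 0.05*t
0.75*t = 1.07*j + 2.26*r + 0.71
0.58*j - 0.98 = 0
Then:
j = 1.69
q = 11.00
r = -7.99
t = -20.73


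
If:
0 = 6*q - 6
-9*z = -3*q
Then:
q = 1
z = 1/3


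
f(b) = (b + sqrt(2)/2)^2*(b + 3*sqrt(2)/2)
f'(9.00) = 310.14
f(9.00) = 1047.94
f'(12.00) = 520.35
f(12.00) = 2280.18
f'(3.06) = 53.23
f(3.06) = 73.53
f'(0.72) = 10.15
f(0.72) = 5.79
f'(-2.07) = 1.72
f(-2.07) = 0.10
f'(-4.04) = 23.90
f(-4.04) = -21.31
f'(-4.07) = 24.42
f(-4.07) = -22.04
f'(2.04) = 30.41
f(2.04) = 31.40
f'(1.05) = 14.23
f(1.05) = 9.79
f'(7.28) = 213.97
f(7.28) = 599.75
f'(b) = (b + sqrt(2)/2)^2 + (b + 3*sqrt(2)/2)*(2*b + sqrt(2)) = 3*b^2 + 5*sqrt(2)*b + 7/2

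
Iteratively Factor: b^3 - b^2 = (b)*(b^2 - b) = b^2*(b - 1)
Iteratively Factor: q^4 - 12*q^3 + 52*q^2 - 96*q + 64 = (q - 2)*(q^3 - 10*q^2 + 32*q - 32) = (q - 4)*(q - 2)*(q^2 - 6*q + 8) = (q - 4)^2*(q - 2)*(q - 2)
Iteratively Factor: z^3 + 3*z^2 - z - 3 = (z + 3)*(z^2 - 1) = (z + 1)*(z + 3)*(z - 1)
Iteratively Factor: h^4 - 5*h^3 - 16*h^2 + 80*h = (h)*(h^3 - 5*h^2 - 16*h + 80) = h*(h - 5)*(h^2 - 16) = h*(h - 5)*(h - 4)*(h + 4)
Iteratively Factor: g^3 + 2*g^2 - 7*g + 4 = (g + 4)*(g^2 - 2*g + 1) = (g - 1)*(g + 4)*(g - 1)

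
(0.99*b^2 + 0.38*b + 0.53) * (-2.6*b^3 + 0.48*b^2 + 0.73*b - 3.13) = -2.574*b^5 - 0.5128*b^4 - 0.4729*b^3 - 2.5669*b^2 - 0.8025*b - 1.6589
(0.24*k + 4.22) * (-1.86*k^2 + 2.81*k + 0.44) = -0.4464*k^3 - 7.1748*k^2 + 11.9638*k + 1.8568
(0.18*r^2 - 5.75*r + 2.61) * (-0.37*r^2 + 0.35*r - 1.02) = -0.0666*r^4 + 2.1905*r^3 - 3.1618*r^2 + 6.7785*r - 2.6622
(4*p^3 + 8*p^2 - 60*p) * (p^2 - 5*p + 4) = 4*p^5 - 12*p^4 - 84*p^3 + 332*p^2 - 240*p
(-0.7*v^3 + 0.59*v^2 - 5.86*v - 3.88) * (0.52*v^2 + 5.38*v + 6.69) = -0.364*v^5 - 3.4592*v^4 - 4.556*v^3 - 29.5973*v^2 - 60.0778*v - 25.9572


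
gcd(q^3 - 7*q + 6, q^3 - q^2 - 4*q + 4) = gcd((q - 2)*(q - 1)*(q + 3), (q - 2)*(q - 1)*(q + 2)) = q^2 - 3*q + 2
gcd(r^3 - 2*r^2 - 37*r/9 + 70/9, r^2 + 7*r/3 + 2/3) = r + 2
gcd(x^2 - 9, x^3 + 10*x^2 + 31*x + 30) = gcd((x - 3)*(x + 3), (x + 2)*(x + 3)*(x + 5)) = x + 3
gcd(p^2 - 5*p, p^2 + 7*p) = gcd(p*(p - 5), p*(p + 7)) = p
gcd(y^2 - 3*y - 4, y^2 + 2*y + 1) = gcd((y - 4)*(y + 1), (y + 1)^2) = y + 1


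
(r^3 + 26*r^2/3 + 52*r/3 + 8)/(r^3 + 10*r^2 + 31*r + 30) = (r^2 + 20*r/3 + 4)/(r^2 + 8*r + 15)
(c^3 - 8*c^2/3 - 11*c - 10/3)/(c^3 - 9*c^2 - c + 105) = (3*c^2 + 7*c + 2)/(3*(c^2 - 4*c - 21))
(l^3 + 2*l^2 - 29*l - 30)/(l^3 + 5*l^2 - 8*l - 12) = (l - 5)/(l - 2)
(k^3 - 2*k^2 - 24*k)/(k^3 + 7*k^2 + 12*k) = (k - 6)/(k + 3)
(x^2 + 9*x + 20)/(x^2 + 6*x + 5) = (x + 4)/(x + 1)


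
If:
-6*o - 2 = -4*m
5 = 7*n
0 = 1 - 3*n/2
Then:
No Solution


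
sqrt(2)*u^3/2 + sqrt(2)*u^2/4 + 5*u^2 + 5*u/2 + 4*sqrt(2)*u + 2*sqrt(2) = (u + 1/2)*(u + 4*sqrt(2))*(sqrt(2)*u/2 + 1)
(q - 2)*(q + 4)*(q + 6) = q^3 + 8*q^2 + 4*q - 48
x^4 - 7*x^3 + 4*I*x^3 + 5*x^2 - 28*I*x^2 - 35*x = x*(x - 7)*(x - I)*(x + 5*I)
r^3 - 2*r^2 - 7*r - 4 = (r - 4)*(r + 1)^2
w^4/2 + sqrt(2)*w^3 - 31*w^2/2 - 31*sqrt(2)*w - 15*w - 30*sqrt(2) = (w/2 + sqrt(2))*(w - 6)*(w + 1)*(w + 5)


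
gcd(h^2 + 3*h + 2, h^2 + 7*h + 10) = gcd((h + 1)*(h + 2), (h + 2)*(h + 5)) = h + 2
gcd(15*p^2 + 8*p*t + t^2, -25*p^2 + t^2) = 5*p + t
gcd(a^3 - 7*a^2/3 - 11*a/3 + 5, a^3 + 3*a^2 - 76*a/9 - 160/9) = a + 5/3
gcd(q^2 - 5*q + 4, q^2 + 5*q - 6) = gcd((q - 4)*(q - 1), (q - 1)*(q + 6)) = q - 1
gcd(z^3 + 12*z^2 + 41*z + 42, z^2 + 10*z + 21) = z^2 + 10*z + 21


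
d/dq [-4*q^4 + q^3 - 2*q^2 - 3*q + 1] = -16*q^3 + 3*q^2 - 4*q - 3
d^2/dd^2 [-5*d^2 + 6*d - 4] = -10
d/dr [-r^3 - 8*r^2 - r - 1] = -3*r^2 - 16*r - 1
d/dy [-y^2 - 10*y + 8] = -2*y - 10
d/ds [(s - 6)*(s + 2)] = 2*s - 4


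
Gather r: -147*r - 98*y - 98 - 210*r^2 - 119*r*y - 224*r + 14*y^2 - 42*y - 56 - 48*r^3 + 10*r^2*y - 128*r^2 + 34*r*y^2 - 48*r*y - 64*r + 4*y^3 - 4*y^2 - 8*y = -48*r^3 + r^2*(10*y - 338) + r*(34*y^2 - 167*y - 435) + 4*y^3 + 10*y^2 - 148*y - 154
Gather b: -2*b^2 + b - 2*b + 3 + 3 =-2*b^2 - b + 6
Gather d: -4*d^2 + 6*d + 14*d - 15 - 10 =-4*d^2 + 20*d - 25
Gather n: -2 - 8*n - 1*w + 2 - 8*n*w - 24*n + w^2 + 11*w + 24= n*(-8*w - 32) + w^2 + 10*w + 24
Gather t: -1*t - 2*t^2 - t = -2*t^2 - 2*t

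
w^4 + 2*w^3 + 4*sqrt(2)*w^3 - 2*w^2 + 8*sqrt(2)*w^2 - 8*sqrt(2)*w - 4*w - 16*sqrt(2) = (w + 2)*(w - sqrt(2))*(w + sqrt(2))*(w + 4*sqrt(2))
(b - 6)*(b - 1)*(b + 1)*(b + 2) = b^4 - 4*b^3 - 13*b^2 + 4*b + 12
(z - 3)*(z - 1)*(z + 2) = z^3 - 2*z^2 - 5*z + 6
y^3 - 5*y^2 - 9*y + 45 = (y - 5)*(y - 3)*(y + 3)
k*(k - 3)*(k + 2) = k^3 - k^2 - 6*k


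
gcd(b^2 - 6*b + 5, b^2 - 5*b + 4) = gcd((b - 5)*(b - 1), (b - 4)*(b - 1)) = b - 1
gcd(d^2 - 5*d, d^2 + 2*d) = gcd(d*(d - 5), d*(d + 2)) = d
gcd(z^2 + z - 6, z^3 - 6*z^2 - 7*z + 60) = z + 3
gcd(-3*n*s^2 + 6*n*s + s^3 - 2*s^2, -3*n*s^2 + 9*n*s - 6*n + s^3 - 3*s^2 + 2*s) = -3*n*s + 6*n + s^2 - 2*s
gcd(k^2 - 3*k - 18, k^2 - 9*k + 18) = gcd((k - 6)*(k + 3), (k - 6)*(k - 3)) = k - 6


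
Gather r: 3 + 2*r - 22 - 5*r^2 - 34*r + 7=-5*r^2 - 32*r - 12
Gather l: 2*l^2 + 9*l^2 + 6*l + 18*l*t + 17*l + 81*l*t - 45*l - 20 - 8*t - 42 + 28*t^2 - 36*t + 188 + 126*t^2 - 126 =11*l^2 + l*(99*t - 22) + 154*t^2 - 44*t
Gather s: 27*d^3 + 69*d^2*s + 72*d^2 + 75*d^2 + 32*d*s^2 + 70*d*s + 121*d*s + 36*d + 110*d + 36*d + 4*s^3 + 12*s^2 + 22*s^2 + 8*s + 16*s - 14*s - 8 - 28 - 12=27*d^3 + 147*d^2 + 182*d + 4*s^3 + s^2*(32*d + 34) + s*(69*d^2 + 191*d + 10) - 48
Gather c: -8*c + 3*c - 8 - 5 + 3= -5*c - 10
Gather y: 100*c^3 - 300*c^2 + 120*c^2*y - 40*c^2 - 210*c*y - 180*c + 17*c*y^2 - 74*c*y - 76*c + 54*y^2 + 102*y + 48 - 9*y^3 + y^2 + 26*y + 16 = 100*c^3 - 340*c^2 - 256*c - 9*y^3 + y^2*(17*c + 55) + y*(120*c^2 - 284*c + 128) + 64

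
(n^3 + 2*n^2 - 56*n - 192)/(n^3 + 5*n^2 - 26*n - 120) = (n - 8)/(n - 5)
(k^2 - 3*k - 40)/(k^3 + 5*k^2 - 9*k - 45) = (k - 8)/(k^2 - 9)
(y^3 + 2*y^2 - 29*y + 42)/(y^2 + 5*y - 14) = y - 3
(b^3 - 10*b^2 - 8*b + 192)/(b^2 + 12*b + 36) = (b^3 - 10*b^2 - 8*b + 192)/(b^2 + 12*b + 36)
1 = 1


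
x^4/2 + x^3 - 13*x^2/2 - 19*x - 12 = (x/2 + 1)*(x - 4)*(x + 1)*(x + 3)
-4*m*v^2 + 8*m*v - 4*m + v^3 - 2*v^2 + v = (-4*m + v)*(v - 1)^2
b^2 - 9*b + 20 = (b - 5)*(b - 4)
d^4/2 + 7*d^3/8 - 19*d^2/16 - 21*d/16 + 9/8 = (d/2 + 1)*(d - 1)*(d - 3/4)*(d + 3/2)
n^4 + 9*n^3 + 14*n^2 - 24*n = n*(n - 1)*(n + 4)*(n + 6)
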